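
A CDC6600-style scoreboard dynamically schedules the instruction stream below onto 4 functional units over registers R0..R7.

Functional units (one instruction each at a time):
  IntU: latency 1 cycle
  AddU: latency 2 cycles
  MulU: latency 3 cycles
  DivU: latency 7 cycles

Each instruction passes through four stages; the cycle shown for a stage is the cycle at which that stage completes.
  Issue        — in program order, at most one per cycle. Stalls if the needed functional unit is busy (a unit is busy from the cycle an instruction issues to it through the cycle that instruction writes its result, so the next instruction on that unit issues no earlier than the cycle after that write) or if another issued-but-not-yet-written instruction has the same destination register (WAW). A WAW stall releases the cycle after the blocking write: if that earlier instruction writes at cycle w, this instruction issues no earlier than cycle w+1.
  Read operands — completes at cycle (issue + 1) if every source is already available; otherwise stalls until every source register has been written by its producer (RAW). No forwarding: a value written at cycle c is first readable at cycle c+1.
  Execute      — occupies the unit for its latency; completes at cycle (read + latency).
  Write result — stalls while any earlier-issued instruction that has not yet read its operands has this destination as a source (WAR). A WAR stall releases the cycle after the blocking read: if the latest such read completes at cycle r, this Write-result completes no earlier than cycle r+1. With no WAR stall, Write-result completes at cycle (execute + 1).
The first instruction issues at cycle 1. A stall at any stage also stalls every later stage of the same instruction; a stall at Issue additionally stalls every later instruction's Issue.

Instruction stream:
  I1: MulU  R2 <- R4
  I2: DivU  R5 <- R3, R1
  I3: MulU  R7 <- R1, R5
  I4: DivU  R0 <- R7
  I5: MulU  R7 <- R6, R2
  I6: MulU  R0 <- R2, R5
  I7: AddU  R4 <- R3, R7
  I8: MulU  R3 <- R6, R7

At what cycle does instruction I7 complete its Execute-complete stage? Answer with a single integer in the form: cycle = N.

cycle = 30

1) issue 1, read 2, done 5, write 6
2) issue 2, read 3, done 10, write 11
3) issue 7, read 12, done 15, write 16  <struct: MulU busy until I1 writes@6 / RAW R5: wait I2 write@11>
4) issue 12, read 17, done 24, write 25  <struct: DivU busy until I2 writes@11 / RAW R7: wait I3 write@16>
5) issue 17, read 18, done 21, write 22  <struct: MulU busy until I3 writes@16>
6) issue 26, read 27, done 30, write 31  <WAW R0: wait I4 write@25>
7) issue 27, read 28, done 30, write 31
8) issue 32, read 33, done 36, write 37  <struct: MulU busy until I6 writes@31>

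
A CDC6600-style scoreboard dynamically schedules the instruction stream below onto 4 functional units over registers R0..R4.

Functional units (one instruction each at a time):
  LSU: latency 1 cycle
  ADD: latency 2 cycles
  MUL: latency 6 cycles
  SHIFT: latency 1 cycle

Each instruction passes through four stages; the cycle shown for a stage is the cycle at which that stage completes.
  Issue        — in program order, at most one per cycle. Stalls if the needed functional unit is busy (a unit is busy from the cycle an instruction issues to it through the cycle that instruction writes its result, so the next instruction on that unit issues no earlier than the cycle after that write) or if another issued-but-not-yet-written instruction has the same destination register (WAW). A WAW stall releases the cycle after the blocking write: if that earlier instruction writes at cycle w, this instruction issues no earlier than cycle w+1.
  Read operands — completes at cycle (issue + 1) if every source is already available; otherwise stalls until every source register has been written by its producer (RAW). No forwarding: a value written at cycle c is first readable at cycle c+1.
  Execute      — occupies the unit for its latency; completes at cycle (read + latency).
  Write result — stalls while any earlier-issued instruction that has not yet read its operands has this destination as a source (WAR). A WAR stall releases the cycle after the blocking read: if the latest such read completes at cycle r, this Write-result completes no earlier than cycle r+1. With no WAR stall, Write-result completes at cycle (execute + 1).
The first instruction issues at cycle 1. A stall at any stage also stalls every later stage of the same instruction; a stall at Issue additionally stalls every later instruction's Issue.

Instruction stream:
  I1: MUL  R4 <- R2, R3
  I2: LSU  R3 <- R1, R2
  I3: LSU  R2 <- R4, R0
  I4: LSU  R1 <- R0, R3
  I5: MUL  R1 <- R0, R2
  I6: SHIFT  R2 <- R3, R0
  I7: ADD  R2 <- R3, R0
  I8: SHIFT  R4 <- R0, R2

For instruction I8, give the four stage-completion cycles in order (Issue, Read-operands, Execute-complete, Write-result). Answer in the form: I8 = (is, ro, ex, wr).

I8 = (23, 27, 28, 29)

[1] I1 issues→MUL
[2] I1 reads | I2 issues→LSU
[3] I2 reads
[4] I2 exec-done
[5] I2 writes R3
[6] I3 issues→LSU
[8] I1 exec-done
[9] I1 writes R4
[10] I3 reads
[11] I3 exec-done
[12] I3 writes R2
[13] I4 issues→LSU
[14] I4 reads
[15] I4 exec-done
[16] I4 writes R1
[17] I5 issues→MUL
[18] I5 reads | I6 issues→SHIFT
[19] I6 reads
[20] I6 exec-done
[21] I6 writes R2
[22] I7 issues→ADD
[23] I7 reads | I8 issues→SHIFT
[24] I5 exec-done
[25] I5 writes R1 | I7 exec-done
[26] I7 writes R2
[27] I8 reads
[28] I8 exec-done
[29] I8 writes R4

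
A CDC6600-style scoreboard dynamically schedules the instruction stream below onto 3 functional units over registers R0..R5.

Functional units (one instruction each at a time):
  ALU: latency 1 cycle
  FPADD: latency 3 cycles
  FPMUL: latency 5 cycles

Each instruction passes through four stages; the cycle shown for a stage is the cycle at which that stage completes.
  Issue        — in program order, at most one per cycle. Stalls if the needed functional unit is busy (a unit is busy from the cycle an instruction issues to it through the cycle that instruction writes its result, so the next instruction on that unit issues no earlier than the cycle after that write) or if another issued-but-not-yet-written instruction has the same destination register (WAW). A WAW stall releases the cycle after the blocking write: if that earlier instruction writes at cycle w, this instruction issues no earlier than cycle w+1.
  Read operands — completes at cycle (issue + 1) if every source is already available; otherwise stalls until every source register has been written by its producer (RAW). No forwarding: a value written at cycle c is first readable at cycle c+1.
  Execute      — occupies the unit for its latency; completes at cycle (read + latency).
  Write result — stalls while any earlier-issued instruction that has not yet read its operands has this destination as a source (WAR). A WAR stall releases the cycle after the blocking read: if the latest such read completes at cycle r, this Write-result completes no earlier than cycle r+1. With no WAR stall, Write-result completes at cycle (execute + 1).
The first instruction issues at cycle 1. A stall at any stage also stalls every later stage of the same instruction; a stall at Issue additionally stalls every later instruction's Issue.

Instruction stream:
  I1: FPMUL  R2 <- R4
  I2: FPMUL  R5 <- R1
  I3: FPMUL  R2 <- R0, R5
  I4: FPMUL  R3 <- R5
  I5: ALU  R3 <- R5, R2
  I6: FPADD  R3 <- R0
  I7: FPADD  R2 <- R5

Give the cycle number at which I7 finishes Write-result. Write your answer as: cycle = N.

t=1  I1 dispatched to FPMUL
t=2  I1 operands ready
t=7  I1 complete
t=8  R2←I1
t=9  I2 dispatched to FPMUL
t=10  I2 operands ready
t=15  I2 complete
t=16  R5←I2
t=17  I3 dispatched to FPMUL
t=18  I3 operands ready
t=23  I3 complete
t=24  R2←I3
t=25  I4 dispatched to FPMUL
t=26  I4 operands ready
t=31  I4 complete
t=32  R3←I4
t=33  I5 dispatched to ALU
t=34  I5 operands ready
t=35  I5 complete
t=36  R3←I5
t=37  I6 dispatched to FPADD
t=38  I6 operands ready
t=41  I6 complete
t=42  R3←I6
t=43  I7 dispatched to FPADD
t=44  I7 operands ready
t=47  I7 complete
t=48  R2←I7

cycle = 48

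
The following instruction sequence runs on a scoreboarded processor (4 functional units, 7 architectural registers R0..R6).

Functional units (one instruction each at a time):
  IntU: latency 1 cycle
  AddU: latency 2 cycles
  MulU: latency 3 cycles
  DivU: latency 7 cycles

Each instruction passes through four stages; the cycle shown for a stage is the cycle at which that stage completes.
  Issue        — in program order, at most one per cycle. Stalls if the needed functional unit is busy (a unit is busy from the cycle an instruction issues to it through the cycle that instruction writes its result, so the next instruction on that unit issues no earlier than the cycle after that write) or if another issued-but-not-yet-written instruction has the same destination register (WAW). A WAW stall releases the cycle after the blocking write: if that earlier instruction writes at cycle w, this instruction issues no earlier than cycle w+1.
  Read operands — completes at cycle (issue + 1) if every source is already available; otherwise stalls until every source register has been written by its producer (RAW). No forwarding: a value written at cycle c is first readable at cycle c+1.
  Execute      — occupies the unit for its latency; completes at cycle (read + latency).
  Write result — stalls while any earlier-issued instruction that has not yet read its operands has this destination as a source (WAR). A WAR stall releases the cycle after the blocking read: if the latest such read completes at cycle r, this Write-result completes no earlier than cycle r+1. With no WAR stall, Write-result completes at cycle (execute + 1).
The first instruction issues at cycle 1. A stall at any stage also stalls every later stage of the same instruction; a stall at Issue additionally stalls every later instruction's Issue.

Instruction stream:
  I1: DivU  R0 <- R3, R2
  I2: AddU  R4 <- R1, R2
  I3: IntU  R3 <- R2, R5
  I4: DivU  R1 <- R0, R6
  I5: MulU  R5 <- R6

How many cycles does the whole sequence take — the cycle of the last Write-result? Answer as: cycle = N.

cycle = 20

c1: issue I1 (DivU)
c2: I1 read-ops; issue I2 (AddU)
c3: I2 read-ops; issue I3 (IntU)
c4: I3 read-ops
c5: I2 finished on AddU; I3 finished on IntU
c6: I2→R4; I3→R3
c9: I1 finished on DivU
c10: I1→R0
c11: issue I4 (DivU)
c12: I4 read-ops; issue I5 (MulU)
c13: I5 read-ops
c16: I5 finished on MulU
c17: I5→R5
c19: I4 finished on DivU
c20: I4→R1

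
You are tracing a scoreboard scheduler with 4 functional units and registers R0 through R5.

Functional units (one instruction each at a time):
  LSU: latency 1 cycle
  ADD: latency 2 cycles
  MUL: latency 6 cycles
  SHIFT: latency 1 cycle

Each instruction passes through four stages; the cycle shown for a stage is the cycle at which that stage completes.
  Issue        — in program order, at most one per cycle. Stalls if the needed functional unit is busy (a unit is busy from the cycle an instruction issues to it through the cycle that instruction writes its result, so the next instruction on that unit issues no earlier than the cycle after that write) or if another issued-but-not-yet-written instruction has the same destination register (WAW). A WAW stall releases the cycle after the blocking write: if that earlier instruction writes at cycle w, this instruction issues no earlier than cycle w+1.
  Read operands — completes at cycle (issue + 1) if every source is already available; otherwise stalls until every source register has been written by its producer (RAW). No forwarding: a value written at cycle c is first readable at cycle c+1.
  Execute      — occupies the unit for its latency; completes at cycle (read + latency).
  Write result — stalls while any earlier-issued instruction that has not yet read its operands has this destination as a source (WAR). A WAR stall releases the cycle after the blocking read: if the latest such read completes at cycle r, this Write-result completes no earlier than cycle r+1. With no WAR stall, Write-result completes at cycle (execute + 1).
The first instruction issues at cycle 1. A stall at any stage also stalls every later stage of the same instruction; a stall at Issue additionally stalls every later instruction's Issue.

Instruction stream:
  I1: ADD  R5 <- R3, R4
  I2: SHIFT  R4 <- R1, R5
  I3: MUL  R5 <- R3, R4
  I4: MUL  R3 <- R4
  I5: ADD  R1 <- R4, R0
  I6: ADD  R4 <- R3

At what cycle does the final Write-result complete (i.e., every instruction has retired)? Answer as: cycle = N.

1) issue 1, read 2, done 4, write 5
2) issue 2, read 6, done 7, write 8  <RAW R5: wait I1 write@5>
3) issue 6, read 9, done 15, write 16  <WAW R5: wait I1 write@5 / RAW R4: wait I2 write@8>
4) issue 17, read 18, done 24, write 25  <struct: MUL busy until I3 writes@16>
5) issue 18, read 19, done 21, write 22
6) issue 23, read 26, done 28, write 29  <struct: ADD busy until I5 writes@22 / RAW R3: wait I4 write@25>

cycle = 29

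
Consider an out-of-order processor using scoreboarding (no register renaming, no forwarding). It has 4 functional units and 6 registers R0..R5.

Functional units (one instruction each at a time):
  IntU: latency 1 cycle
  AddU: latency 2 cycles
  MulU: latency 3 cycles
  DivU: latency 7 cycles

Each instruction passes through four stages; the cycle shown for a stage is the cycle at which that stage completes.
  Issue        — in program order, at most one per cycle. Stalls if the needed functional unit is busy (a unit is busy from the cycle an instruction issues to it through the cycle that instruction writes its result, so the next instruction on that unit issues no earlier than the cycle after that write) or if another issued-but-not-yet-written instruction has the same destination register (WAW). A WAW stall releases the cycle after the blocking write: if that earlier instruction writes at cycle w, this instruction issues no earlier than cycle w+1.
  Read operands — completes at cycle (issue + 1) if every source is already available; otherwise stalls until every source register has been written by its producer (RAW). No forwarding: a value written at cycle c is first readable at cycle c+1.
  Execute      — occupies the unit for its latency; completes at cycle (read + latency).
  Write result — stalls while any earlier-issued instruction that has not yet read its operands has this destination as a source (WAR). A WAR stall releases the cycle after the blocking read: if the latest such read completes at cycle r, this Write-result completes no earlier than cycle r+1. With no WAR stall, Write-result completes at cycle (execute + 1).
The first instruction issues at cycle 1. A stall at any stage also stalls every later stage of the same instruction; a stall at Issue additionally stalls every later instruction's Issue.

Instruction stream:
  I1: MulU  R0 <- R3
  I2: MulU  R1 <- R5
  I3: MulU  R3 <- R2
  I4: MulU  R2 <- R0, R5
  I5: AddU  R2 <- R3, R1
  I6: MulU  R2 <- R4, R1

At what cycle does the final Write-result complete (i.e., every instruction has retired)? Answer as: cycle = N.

cycle = 35

c1: I1 dispatched to MulU
c2: I1 operands ready
c5: I1 complete
c6: R0←I1
c7: I2 dispatched to MulU
c8: I2 operands ready
c11: I2 complete
c12: R1←I2
c13: I3 dispatched to MulU
c14: I3 operands ready
c17: I3 complete
c18: R3←I3
c19: I4 dispatched to MulU
c20: I4 operands ready
c23: I4 complete
c24: R2←I4
c25: I5 dispatched to AddU
c26: I5 operands ready
c28: I5 complete
c29: R2←I5
c30: I6 dispatched to MulU
c31: I6 operands ready
c34: I6 complete
c35: R2←I6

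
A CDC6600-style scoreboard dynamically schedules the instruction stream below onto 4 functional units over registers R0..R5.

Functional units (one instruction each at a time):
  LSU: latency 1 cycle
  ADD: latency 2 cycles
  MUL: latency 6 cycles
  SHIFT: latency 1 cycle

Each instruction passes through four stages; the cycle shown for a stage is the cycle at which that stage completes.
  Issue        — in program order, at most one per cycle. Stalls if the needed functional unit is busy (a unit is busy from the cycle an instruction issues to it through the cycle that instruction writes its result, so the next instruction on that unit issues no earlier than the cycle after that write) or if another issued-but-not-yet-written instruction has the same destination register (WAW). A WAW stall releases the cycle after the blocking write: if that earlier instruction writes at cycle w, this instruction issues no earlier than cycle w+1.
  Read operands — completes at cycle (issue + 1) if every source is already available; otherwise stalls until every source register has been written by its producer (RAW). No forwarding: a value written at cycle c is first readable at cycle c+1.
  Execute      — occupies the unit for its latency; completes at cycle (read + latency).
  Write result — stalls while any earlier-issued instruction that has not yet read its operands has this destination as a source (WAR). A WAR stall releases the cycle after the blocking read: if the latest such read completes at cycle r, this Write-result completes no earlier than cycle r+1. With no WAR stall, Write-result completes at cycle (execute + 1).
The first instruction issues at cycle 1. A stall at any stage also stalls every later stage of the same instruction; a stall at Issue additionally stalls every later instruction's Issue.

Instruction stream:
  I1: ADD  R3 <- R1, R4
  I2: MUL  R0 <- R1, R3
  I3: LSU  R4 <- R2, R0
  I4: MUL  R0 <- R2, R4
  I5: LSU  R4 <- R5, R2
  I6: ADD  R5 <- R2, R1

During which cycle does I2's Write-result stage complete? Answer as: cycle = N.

cycle = 13

1) issue 1, read 2, done 4, write 5
2) issue 2, read 6, done 12, write 13  <RAW R3: wait I1 write@5>
3) issue 3, read 14, done 15, write 16  <RAW R0: wait I2 write@13>
4) issue 14, read 17, done 23, write 24  <struct: MUL busy until I2 writes@13 / RAW R4: wait I3 write@16>
5) issue 17, read 18, done 19, write 20  <struct: LSU busy until I3 writes@16>
6) issue 18, read 19, done 21, write 22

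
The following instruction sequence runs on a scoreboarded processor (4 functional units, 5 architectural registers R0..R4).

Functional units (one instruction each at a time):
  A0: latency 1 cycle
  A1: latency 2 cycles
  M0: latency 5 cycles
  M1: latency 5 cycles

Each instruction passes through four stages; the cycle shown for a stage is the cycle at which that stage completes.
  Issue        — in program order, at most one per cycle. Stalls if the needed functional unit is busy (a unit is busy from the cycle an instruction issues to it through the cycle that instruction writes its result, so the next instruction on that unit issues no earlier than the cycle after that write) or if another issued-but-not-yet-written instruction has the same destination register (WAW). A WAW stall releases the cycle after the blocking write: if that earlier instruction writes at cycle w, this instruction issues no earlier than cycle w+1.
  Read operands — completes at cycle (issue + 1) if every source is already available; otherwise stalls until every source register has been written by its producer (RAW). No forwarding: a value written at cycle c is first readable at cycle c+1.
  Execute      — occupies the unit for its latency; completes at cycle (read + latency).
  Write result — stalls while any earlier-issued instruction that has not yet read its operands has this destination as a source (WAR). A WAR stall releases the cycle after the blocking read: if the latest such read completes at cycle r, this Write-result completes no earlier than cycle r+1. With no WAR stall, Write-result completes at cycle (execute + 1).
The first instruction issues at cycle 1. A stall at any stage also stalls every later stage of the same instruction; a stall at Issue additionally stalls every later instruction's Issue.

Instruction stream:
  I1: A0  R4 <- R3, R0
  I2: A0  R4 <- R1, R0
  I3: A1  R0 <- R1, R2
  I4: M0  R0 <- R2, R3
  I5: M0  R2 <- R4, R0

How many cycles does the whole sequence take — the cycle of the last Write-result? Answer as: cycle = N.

[I1] 1/2/3/4
[I2] 5/6/7/8  (struct: A0 busy until I1 writes@4)
[I3] 6/7/9/10
[I4] 11/12/17/18  (WAW R0: wait I3 write@10)
[I5] 19/20/25/26  (struct: M0 busy until I4 writes@18)

cycle = 26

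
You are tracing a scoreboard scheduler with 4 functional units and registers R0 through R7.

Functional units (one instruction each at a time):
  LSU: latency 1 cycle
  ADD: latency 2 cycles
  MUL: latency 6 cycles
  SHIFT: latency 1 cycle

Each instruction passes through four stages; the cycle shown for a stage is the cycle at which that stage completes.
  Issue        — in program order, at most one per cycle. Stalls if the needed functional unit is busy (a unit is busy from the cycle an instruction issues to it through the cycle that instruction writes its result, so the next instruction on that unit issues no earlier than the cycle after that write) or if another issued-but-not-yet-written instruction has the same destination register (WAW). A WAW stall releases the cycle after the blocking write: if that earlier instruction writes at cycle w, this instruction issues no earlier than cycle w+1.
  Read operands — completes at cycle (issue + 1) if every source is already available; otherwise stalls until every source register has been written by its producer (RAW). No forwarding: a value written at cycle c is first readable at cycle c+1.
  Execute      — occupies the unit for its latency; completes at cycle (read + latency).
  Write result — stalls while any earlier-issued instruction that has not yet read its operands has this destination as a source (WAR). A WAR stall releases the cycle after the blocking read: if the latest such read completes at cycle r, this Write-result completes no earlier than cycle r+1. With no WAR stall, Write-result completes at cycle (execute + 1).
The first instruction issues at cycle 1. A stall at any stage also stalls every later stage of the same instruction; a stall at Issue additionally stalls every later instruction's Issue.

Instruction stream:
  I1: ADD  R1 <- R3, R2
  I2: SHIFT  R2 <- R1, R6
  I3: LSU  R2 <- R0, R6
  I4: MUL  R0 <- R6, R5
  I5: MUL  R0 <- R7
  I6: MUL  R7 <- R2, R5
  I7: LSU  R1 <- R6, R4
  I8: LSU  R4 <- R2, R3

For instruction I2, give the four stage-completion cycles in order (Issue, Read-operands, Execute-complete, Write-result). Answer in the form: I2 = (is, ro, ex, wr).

I2 = (2, 6, 7, 8)

[1] I1 dispatched to ADD
[2] I1 operands ready · I2 dispatched to SHIFT
[4] I1 complete
[5] R1←I1
[6] I2 operands ready
[7] I2 complete
[8] R2←I2
[9] I3 dispatched to LSU
[10] I3 operands ready · I4 dispatched to MUL
[11] I3 complete · I4 operands ready
[12] R2←I3
[17] I4 complete
[18] R0←I4
[19] I5 dispatched to MUL
[20] I5 operands ready
[26] I5 complete
[27] R0←I5
[28] I6 dispatched to MUL
[29] I6 operands ready · I7 dispatched to LSU
[30] I7 operands ready
[31] I7 complete
[32] R1←I7
[33] I8 dispatched to LSU
[34] I8 operands ready
[35] I6 complete · I8 complete
[36] R7←I6 · R4←I8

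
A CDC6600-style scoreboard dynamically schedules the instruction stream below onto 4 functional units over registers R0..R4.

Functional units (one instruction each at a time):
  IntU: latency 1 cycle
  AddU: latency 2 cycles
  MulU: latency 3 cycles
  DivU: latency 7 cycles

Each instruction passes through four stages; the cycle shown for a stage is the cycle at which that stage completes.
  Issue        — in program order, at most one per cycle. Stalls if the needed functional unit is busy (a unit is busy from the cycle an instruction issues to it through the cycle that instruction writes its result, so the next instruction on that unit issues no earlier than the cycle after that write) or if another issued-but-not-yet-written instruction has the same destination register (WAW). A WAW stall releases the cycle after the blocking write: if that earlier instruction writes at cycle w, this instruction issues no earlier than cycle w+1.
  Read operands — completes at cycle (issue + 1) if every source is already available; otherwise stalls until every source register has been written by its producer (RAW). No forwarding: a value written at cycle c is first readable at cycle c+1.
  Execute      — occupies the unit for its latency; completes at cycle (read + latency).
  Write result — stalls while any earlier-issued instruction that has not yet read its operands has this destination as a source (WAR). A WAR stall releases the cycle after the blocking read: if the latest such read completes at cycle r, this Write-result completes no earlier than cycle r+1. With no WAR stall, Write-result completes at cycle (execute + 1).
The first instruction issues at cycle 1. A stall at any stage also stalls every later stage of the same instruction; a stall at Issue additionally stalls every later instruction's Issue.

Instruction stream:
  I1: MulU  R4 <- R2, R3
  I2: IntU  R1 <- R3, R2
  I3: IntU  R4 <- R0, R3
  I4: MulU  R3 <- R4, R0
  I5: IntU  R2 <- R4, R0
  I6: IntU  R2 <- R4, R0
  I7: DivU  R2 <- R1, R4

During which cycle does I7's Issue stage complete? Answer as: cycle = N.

[1] I1 dispatched to MulU
[2] I1 operands ready, I2 dispatched to IntU
[3] I2 operands ready
[4] I2 complete
[5] I1 complete, R1←I2
[6] R4←I1
[7] I3 dispatched to IntU
[8] I3 operands ready, I4 dispatched to MulU
[9] I3 complete
[10] R4←I3
[11] I4 operands ready, I5 dispatched to IntU
[12] I5 operands ready
[13] I5 complete
[14] I4 complete, R2←I5
[15] R3←I4, I6 dispatched to IntU
[16] I6 operands ready
[17] I6 complete
[18] R2←I6
[19] I7 dispatched to DivU
[20] I7 operands ready
[27] I7 complete
[28] R2←I7

cycle = 19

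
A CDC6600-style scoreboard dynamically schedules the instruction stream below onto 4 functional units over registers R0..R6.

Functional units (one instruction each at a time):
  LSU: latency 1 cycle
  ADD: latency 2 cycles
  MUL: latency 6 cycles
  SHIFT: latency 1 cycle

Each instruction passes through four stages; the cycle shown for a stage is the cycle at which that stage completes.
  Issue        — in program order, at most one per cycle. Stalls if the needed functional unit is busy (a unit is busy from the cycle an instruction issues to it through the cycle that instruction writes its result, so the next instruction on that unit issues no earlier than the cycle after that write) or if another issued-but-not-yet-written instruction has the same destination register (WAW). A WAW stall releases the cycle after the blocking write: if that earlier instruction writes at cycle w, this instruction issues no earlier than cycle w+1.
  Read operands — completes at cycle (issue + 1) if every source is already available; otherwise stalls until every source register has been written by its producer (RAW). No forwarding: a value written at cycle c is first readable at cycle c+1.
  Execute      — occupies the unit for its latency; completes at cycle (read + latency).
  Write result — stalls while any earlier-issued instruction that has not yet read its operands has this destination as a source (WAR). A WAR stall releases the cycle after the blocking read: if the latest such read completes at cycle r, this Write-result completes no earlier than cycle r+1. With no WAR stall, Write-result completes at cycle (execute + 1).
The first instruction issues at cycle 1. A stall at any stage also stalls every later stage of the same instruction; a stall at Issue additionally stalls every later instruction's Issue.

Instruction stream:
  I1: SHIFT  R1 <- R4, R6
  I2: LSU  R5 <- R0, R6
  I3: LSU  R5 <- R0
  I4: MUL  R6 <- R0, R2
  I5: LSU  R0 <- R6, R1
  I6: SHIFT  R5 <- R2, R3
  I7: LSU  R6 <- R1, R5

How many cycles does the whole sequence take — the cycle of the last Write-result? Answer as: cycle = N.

cycle 1: I1 dispatched to SHIFT
cycle 2: I1 operands ready · I2 dispatched to LSU
cycle 3: I1 complete · I2 operands ready
cycle 4: R1←I1 · I2 complete
cycle 5: R5←I2
cycle 6: I3 dispatched to LSU
cycle 7: I3 operands ready · I4 dispatched to MUL
cycle 8: I3 complete · I4 operands ready
cycle 9: R5←I3
cycle 10: I5 dispatched to LSU
cycle 11: I6 dispatched to SHIFT
cycle 12: I6 operands ready
cycle 13: I6 complete
cycle 14: I4 complete · R5←I6
cycle 15: R6←I4
cycle 16: I5 operands ready
cycle 17: I5 complete
cycle 18: R0←I5
cycle 19: I7 dispatched to LSU
cycle 20: I7 operands ready
cycle 21: I7 complete
cycle 22: R6←I7

cycle = 22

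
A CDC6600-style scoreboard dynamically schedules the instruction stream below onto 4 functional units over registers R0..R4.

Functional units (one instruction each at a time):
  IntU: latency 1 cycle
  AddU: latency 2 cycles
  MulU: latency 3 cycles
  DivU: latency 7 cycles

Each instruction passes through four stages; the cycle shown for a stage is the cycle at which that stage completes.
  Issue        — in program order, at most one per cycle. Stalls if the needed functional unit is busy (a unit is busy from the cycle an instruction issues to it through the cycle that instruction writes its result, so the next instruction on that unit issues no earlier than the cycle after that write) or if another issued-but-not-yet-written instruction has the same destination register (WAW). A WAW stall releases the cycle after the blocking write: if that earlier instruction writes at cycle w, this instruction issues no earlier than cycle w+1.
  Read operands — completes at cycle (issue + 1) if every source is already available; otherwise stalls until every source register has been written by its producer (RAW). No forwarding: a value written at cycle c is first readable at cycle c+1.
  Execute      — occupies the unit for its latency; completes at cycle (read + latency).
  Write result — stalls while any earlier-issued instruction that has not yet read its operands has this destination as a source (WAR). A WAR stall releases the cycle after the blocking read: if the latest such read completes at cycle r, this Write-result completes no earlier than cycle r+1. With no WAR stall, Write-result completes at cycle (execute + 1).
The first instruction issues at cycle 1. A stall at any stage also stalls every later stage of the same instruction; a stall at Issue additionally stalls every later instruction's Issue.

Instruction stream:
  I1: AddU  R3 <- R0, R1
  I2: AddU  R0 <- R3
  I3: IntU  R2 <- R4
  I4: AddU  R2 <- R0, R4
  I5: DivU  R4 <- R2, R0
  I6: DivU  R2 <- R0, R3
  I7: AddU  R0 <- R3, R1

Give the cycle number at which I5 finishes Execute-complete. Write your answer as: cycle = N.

I1  is:1  ro:2  ex:4  wr:5
I2  is:6  ro:7  ex:9  wr:10  — struct: AddU busy until I1 writes@5
I3  is:7  ro:8  ex:9  wr:10
I4  is:11  ro:12  ex:14  wr:15  — WAW R2: wait I3 write@10
I5  is:12  ro:16  ex:23  wr:24  — RAW R2: wait I4 write@15
I6  is:25  ro:26  ex:33  wr:34  — struct: DivU busy until I5 writes@24
I7  is:26  ro:27  ex:29  wr:30

cycle = 23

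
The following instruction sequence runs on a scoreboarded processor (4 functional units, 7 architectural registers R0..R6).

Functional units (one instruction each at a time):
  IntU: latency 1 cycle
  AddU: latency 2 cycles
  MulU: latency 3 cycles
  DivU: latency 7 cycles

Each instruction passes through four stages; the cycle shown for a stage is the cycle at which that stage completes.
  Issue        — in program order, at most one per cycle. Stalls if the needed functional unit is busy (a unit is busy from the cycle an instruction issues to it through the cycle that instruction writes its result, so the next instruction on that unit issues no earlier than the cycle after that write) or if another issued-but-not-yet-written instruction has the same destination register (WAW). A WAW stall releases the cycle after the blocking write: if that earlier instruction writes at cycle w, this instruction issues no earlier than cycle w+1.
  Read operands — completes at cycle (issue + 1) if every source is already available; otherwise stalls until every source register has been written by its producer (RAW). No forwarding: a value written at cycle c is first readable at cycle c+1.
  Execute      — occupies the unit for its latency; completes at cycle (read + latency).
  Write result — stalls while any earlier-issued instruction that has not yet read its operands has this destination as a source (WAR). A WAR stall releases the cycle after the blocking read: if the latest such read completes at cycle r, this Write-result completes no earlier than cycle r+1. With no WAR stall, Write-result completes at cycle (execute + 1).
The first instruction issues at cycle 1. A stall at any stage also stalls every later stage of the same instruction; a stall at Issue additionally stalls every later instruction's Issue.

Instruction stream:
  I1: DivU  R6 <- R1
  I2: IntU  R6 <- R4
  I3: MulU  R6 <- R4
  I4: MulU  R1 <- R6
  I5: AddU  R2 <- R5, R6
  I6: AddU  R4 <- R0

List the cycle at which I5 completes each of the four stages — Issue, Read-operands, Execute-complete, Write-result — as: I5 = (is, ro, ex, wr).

I5 = (22, 23, 25, 26)

t=1  issue I1 (DivU)
t=2  I1 read-ops
t=9  I1 finished on DivU
t=10  I1→R6
t=11  issue I2 (IntU)
t=12  I2 read-ops
t=13  I2 finished on IntU
t=14  I2→R6
t=15  issue I3 (MulU)
t=16  I3 read-ops
t=19  I3 finished on MulU
t=20  I3→R6
t=21  issue I4 (MulU)
t=22  I4 read-ops · issue I5 (AddU)
t=23  I5 read-ops
t=25  I4 finished on MulU · I5 finished on AddU
t=26  I4→R1 · I5→R2
t=27  issue I6 (AddU)
t=28  I6 read-ops
t=30  I6 finished on AddU
t=31  I6→R4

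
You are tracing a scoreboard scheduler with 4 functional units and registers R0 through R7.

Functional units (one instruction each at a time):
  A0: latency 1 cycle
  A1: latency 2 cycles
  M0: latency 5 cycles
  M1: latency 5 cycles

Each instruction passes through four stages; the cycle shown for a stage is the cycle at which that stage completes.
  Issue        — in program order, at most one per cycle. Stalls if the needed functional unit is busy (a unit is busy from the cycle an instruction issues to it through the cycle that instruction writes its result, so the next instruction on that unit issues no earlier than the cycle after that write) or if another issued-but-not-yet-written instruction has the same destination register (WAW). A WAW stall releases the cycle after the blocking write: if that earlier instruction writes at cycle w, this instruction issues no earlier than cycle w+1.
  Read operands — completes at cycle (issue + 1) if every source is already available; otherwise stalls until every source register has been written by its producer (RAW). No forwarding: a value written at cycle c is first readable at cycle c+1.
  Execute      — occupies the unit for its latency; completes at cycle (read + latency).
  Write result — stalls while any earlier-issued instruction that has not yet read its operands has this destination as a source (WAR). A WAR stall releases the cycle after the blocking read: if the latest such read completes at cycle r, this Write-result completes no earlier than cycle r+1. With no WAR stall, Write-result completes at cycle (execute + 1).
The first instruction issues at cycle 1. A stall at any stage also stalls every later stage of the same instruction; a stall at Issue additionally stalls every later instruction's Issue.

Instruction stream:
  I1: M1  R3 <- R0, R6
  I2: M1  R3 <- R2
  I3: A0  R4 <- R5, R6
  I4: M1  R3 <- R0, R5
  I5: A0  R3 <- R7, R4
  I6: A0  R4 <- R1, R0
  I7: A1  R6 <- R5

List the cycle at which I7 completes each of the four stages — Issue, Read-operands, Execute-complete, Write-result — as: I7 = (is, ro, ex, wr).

cycle 1: issue I1 (M1)
cycle 2: I1 read-ops
cycle 7: I1 finished on M1
cycle 8: I1→R3
cycle 9: issue I2 (M1)
cycle 10: I2 read-ops · issue I3 (A0)
cycle 11: I3 read-ops
cycle 12: I3 finished on A0
cycle 13: I3→R4
cycle 15: I2 finished on M1
cycle 16: I2→R3
cycle 17: issue I4 (M1)
cycle 18: I4 read-ops
cycle 23: I4 finished on M1
cycle 24: I4→R3
cycle 25: issue I5 (A0)
cycle 26: I5 read-ops
cycle 27: I5 finished on A0
cycle 28: I5→R3
cycle 29: issue I6 (A0)
cycle 30: I6 read-ops · issue I7 (A1)
cycle 31: I6 finished on A0 · I7 read-ops
cycle 32: I6→R4
cycle 33: I7 finished on A1
cycle 34: I7→R6

I7 = (30, 31, 33, 34)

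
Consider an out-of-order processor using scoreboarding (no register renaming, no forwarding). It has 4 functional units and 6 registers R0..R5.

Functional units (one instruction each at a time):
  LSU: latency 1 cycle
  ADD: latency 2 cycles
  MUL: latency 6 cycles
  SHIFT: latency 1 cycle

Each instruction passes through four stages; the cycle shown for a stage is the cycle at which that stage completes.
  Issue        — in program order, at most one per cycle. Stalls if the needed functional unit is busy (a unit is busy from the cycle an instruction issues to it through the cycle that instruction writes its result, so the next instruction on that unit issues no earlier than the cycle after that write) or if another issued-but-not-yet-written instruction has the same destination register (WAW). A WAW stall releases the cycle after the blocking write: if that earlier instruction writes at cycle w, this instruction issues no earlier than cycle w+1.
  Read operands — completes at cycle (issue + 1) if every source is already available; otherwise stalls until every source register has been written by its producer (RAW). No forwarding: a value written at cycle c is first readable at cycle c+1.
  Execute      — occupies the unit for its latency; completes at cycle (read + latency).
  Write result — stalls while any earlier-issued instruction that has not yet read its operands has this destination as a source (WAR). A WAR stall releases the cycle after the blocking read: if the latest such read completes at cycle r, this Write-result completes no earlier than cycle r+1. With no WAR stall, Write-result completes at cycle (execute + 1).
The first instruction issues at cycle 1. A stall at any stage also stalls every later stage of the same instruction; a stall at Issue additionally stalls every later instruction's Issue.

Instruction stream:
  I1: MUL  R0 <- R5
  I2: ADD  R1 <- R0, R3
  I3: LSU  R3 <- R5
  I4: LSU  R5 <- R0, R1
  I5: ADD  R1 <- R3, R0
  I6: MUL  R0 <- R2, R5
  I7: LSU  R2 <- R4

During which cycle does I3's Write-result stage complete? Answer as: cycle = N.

cycle = 11

I1: IS=1 RO=2 EX=8 WR=9
I2: IS=2 RO=10 EX=12 WR=13  [RAW R0: wait I1 write@9]
I3: IS=3 RO=4 EX=5 WR=11  [WAR R3: wait I2 read@10]
I4: IS=12 RO=14 EX=15 WR=16  [struct: LSU busy until I3 writes@11; RAW R1: wait I2 write@13]
I5: IS=14 RO=15 EX=17 WR=18  [struct: ADD busy until I2 writes@13]
I6: IS=15 RO=17 EX=23 WR=24  [RAW R5: wait I4 write@16]
I7: IS=17 RO=18 EX=19 WR=20  [struct: LSU busy until I4 writes@16]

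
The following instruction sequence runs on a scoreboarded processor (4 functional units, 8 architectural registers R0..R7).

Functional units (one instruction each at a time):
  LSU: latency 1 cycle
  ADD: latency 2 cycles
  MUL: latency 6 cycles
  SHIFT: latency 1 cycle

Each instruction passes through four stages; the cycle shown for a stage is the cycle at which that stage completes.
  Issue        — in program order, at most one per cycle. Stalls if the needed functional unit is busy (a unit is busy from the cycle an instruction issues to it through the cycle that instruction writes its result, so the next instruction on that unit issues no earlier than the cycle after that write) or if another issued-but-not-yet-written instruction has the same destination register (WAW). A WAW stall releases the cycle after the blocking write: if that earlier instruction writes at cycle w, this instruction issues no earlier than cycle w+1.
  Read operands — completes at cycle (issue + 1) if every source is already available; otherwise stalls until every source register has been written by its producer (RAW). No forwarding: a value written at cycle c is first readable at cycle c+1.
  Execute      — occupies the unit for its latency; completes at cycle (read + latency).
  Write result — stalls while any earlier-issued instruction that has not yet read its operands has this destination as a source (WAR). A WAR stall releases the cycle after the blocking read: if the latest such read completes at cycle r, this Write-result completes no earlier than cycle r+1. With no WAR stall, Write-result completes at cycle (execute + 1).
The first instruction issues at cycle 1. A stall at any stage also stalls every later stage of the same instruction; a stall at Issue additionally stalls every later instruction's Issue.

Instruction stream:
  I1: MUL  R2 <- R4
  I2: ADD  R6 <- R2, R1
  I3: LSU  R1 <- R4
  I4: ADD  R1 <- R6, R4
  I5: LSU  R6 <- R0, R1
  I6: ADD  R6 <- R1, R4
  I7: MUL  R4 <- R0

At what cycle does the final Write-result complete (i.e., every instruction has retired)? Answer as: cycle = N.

I1: IS=1 RO=2 EX=8 WR=9
I2: IS=2 RO=10 EX=12 WR=13  [RAW R2: wait I1 write@9]
I3: IS=3 RO=4 EX=5 WR=11  [WAR R1: wait I2 read@10]
I4: IS=14 RO=15 EX=17 WR=18  [struct: ADD busy until I2 writes@13]
I5: IS=15 RO=19 EX=20 WR=21  [RAW R1: wait I4 write@18]
I6: IS=22 RO=23 EX=25 WR=26  [WAW R6: wait I5 write@21]
I7: IS=23 RO=24 EX=30 WR=31

cycle = 31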